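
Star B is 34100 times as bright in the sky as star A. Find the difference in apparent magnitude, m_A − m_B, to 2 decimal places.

m_A − m_B ≈ 11.33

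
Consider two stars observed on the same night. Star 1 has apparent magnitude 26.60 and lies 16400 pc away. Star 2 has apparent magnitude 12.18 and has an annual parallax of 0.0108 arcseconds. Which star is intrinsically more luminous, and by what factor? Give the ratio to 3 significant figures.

Star 1: M = m − 5 log₁₀ d + 5 = 26.60 − 5·4.2148 + 5 = 10.526
Star 2: d = 1/p = 1/0.0108″ = 92.59 pc
Star 2: M = m − 5 log₁₀ d + 5 = 12.18 − 5·1.9666 + 5 = 7.347
ΔM = M_1 − M_2 = 10.526 − (7.347) = 3.179; smaller M is more luminous → Star 2.
L ratio = 10^(0.4 |ΔM|) = 10^1.271 = 18.68

Star 2 is more luminous, by a factor of 18.7.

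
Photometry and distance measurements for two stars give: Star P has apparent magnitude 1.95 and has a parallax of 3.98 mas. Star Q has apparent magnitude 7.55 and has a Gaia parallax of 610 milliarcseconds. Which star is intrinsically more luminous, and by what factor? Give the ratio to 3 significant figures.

Star P: p = 3.98 mas = 3.98×10^-3″ → d = 1/p = 251.3 pc
Star P: M = m − 5 log₁₀ d + 5 = 1.95 − 5·2.4001 + 5 = -5.051
Star Q: p = 610 mas = 0.610″ → d = 1/p = 1.639 pc
Star Q: M = m − 5 log₁₀ d + 5 = 7.55 − 5·0.2147 + 5 = 11.477
ΔM = M_P − M_Q = -5.051 − (11.477) = -16.527; smaller M is more luminous → Star P.
L ratio = 10^(0.4 |ΔM|) = 10^6.611 = 4.082×10^6

Star P is more luminous, by a factor of 4.08×10^6.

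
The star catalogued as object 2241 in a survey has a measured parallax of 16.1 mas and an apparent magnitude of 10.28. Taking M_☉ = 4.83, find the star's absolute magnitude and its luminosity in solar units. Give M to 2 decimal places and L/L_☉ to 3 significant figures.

d = 1/p = 1000/16.1 mas = 62.11 pc
M = m − 5 log₁₀ d + 5 = 10.28 − 5·1.7932 + 5 = 6.314
M − M_☉ = 6.314 − 4.83 = 1.484
L/L_☉ = 10^(−0.4 × 1.484) = 0.2549

M ≈ 6.31; L/L_☉ ≈ 0.255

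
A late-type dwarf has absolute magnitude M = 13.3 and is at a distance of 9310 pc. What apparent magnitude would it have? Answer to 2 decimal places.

m ≈ 28.14

m = M + 5 log₁₀ d − 5 = 13.3 + 5·3.9689 − 5 = 28.145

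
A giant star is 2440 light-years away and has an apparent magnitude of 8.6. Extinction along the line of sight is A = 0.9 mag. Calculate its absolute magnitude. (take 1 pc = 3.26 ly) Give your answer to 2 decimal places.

d = 2440 ly / 3.26 = 748.5 pc
5 log₁₀(d/10 pc) = 5 log₁₀(748.5) − 5 = 9.371
M = m − 5 log₁₀(d/10) − A = 8.6 − 9.371 − 0.9 = -1.671

M ≈ -1.67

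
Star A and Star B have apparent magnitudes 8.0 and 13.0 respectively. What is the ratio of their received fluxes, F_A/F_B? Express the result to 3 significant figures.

Magnitude difference = -5.0
Flux ratio = 10^(−0.4 Δm) = 10^(−0.4 × -5.0) = 10^2.000 = 100.0

F_A/F_B ≈ 100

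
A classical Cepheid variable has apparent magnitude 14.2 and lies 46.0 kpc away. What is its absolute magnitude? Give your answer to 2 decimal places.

M ≈ -4.11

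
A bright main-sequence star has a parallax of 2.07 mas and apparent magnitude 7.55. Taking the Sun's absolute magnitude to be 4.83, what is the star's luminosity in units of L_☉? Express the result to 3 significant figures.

d = 1/p = 1000/2.07 mas = 483.1 pc
M = m − 5 log₁₀ d + 5 = 7.55 − 5·2.6840 + 5 = -0.870
M − M_☉ = -0.870 − 4.83 = -5.700
L/L_☉ = 10^(−0.4 × -5.700) = 190.6

L/L_☉ ≈ 191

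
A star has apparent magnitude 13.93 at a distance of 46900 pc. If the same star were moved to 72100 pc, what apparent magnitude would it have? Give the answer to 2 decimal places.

Flux ∝ 1/d², so Δm = 5 log₁₀(d₂/d₁) = 5 log₁₀(72100/46900) = 0.934
m₂ = m₁ + Δm = 13.93 + (0.934) = 14.864

m ≈ 14.86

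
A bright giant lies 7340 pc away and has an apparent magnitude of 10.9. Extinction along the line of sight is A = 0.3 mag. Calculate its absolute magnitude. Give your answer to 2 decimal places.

5 log₁₀(d/10 pc) = 5 log₁₀(7340) − 5 = 14.328
M = m − 5 log₁₀(d/10) − A = 10.9 − 14.328 − 0.3 = -3.728

M ≈ -3.73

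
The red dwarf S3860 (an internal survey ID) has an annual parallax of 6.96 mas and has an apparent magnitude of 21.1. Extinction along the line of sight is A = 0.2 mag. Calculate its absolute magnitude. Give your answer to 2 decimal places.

p = 6.96 mas = 6.96×10^-3″ → d = 1/p = 143.7 pc
5 log₁₀(d/10 pc) = 5 log₁₀(143.7) − 5 = 5.787
M = m − 5 log₁₀(d/10) − A = 21.1 − 5.787 − 0.2 = 15.113

M ≈ 15.11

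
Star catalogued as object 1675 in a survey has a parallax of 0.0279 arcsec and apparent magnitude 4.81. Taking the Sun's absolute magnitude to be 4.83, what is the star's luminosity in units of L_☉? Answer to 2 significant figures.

L/L_☉ ≈ 13

d = 1/p = 1/0.0279″ = 35.84 pc
M = m − 5 log₁₀ d + 5 = 4.81 − 5·1.5544 + 5 = 2.038
M − M_☉ = 2.038 − 4.83 = -2.792
L/L_☉ = 10^(−0.4 × -2.792) = 13.09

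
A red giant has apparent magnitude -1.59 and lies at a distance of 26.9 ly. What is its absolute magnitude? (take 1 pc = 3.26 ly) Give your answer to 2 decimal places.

d = 26.9 ly / 3.26 = 8.252 pc
5 log₁₀(d/10 pc) = 5 log₁₀(8.252) − 5 = -0.417
M = m − 5 log₁₀(d/10) = -1.59 + 0.417 = -1.173

M ≈ -1.17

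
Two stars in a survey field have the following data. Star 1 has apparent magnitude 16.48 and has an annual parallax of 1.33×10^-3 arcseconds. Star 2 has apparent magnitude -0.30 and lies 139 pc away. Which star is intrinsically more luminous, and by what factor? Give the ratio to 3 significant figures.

Star 2 is more luminous, by a factor of 176000.

Star 1: d = 1/p = 1/1.33×10^-3″ = 751.9 pc
Star 1: M = m − 5 log₁₀ d + 5 = 16.48 − 5·2.8761 + 5 = 7.099
Star 2: M = m − 5 log₁₀ d + 5 = -0.30 − 5·2.1430 + 5 = -6.015
ΔM = M_1 − M_2 = 7.099 − (-6.015) = 13.114; smaller M is more luminous → Star 2.
L ratio = 10^(0.4 |ΔM|) = 10^5.246 = 176100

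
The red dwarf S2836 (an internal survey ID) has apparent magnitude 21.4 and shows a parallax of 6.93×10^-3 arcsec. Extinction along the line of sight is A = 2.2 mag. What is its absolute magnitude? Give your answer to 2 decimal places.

M ≈ 13.40

d = 1/p = 1/6.93×10^-3″ = 144.3 pc
5 log₁₀(d/10 pc) = 5 log₁₀(144.3) − 5 = 5.796
M = m − 5 log₁₀(d/10) − A = 21.4 − 5.796 − 2.2 = 13.404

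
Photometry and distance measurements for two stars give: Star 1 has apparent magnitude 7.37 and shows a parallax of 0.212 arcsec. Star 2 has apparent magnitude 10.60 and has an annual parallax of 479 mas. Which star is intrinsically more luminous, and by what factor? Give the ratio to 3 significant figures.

Star 1: d = 1/p = 1/0.212″ = 4.717 pc
Star 1: M = m − 5 log₁₀ d + 5 = 7.37 − 5·0.6737 + 5 = 9.002
Star 2: p = 479 mas = 0.479″ → d = 1/p = 2.088 pc
Star 2: M = m − 5 log₁₀ d + 5 = 10.60 − 5·0.3197 + 5 = 14.002
ΔM = M_1 − M_2 = 9.002 − (14.002) = -5.000; smaller M is more luminous → Star 1.
L ratio = 10^(0.4 |ΔM|) = 10^2.000 = 100.0

Star 1 is more luminous, by a factor of 100.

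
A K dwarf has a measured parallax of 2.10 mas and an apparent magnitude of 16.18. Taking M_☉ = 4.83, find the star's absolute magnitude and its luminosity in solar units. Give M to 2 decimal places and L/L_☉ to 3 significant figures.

M ≈ 7.79; L/L_☉ ≈ 0.0654

d = 1/p = 1000/2.10 mas = 476.2 pc
M = m − 5 log₁₀ d + 5 = 16.18 − 5·2.6778 + 5 = 7.791
M − M_☉ = 7.791 − 4.83 = 2.961
L/L_☉ = 10^(−0.4 × 2.961) = 0.06540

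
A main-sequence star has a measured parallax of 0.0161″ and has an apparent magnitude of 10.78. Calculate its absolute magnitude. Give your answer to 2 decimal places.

M ≈ 6.81

d = 1/p = 1/0.0161″ = 62.11 pc
5 log₁₀(d/10 pc) = 5 log₁₀(62.11) − 5 = 3.966
M = m − 5 log₁₀(d/10) = 10.78 − 3.966 = 6.814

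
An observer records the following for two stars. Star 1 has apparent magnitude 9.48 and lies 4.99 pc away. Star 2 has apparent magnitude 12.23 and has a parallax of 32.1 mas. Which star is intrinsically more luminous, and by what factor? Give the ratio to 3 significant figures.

Star 2 is more luminous, by a factor of 3.10.

Star 1: M = m − 5 log₁₀ d + 5 = 9.48 − 5·0.6981 + 5 = 10.989
Star 2: p = 32.1 mas = 0.0321″ → d = 1/p = 31.15 pc
Star 2: M = m − 5 log₁₀ d + 5 = 12.23 − 5·1.4935 + 5 = 9.763
ΔM = M_1 − M_2 = 10.989 − (9.763) = 1.227; smaller M is more luminous → Star 2.
L ratio = 10^(0.4 |ΔM|) = 10^0.491 = 3.096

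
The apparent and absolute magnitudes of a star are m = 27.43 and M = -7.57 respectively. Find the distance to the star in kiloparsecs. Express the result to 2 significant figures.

Distance modulus: m − M = 27.43 − (-7.57) = 35.000
m − M = 5 log₁₀ d − 5
log₁₀ d = (m − M)/5 + 1 = 8.0000
d = 10^8.0000 = 1.000×10^8 pc
= 100000 kpc

d ≈ 100000 kpc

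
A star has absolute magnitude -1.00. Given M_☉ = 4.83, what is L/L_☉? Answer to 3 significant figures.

M − M_☉ = -1.00 − 4.83 = -5.830
L/L_☉ = 10^(−0.4 (M − M_☉)) = 10^2.332 = 214.8

L/L_☉ ≈ 215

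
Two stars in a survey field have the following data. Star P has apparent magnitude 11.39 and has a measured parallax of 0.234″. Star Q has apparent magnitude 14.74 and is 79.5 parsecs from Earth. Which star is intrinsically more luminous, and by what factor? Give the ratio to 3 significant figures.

Star Q is more luminous, by a factor of 15.8.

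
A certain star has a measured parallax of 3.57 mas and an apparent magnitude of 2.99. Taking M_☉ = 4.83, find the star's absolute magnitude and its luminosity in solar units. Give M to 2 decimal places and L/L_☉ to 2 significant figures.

M ≈ -4.25; L/L_☉ ≈ 4300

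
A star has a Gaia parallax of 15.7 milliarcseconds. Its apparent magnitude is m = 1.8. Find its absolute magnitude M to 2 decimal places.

p = 15.7 mas = 0.0157″ → d = 1/p = 63.69 pc
5 log₁₀(d/10 pc) = 5 log₁₀(63.69) − 5 = 4.021
M = m − 5 log₁₀(d/10) = 1.8 − 4.021 = -2.221

M ≈ -2.22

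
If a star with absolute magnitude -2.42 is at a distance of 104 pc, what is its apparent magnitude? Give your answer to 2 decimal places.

m = M + 5 log₁₀ d − 5 = -2.42 + 5·2.0170 − 5 = 2.665

m ≈ 2.67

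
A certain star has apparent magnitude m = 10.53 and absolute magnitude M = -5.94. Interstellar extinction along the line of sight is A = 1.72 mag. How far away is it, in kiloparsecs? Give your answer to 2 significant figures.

d ≈ 8.9 kpc

m − M = 5 log₁₀(d/10 pc) + A  ⇒  10.53 − (-5.94) − 1.72 = 5 log₁₀(d/10)
14.750 = 5 log₁₀(d/10)
log₁₀ d = (m − M − A)/5 + 1 = 3.9500
d = 10^3.9500 = 8913 pc
= 8.913 kpc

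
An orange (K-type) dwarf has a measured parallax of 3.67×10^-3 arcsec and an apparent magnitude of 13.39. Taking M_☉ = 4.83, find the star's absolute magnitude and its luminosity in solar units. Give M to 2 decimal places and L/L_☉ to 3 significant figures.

d = 1/p = 1/3.67×10^-3″ = 272.5 pc
M = m − 5 log₁₀ d + 5 = 13.39 − 5·2.4353 + 5 = 6.213
M − M_☉ = 6.213 − 4.83 = 1.383
L/L_☉ = 10^(−0.4 × 1.383) = 0.2797

M ≈ 6.21; L/L_☉ ≈ 0.280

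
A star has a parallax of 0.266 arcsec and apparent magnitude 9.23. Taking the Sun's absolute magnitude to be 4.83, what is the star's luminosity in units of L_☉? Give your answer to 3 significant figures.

L/L_☉ ≈ 2.46×10^-3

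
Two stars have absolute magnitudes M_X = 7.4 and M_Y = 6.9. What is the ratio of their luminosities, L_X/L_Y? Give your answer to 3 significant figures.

L_X/L_Y ≈ 0.631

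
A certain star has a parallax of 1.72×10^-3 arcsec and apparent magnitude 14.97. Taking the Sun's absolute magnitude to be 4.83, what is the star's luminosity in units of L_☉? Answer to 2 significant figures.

L/L_☉ ≈ 0.30

d = 1/p = 1/1.72×10^-3″ = 581.4 pc
M = m − 5 log₁₀ d + 5 = 14.97 − 5·2.7645 + 5 = 6.148
M − M_☉ = 6.148 − 4.83 = 1.318
L/L_☉ = 10^(−0.4 × 1.318) = 0.2971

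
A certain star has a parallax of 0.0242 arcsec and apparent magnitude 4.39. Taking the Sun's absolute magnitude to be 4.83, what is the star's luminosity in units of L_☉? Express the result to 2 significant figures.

d = 1/p = 1/0.0242″ = 41.32 pc
M = m − 5 log₁₀ d + 5 = 4.39 − 5·1.6162 + 5 = 1.309
M − M_☉ = 1.309 − 4.83 = -3.521
L/L_☉ = 10^(−0.4 × -3.521) = 25.61

L/L_☉ ≈ 26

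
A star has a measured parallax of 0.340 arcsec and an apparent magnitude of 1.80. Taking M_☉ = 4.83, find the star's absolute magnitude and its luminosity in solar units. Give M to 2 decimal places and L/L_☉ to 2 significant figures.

M ≈ 4.46; L/L_☉ ≈ 1.4

d = 1/p = 1/0.340″ = 2.941 pc
M = m − 5 log₁₀ d + 5 = 1.80 − 5·0.4685 + 5 = 4.457
M − M_☉ = 4.457 − 4.83 = -0.373
L/L_☉ = 10^(−0.4 × -0.373) = 1.409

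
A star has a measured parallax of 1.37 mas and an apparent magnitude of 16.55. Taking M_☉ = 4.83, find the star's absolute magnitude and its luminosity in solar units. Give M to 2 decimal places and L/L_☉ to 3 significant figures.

M ≈ 7.23; L/L_☉ ≈ 0.109

d = 1/p = 1000/1.37 mas = 729.9 pc
M = m − 5 log₁₀ d + 5 = 16.55 − 5·2.8633 + 5 = 7.234
M − M_☉ = 7.234 − 4.83 = 2.404
L/L_☉ = 10^(−0.4 × 2.404) = 0.1093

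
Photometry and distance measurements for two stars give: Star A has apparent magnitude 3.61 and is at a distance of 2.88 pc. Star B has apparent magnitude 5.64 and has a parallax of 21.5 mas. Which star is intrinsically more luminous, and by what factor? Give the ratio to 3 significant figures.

Star B is more luminous, by a factor of 40.2.

Star A: M = m − 5 log₁₀ d + 5 = 3.61 − 5·0.4594 + 5 = 6.313
Star B: p = 21.5 mas = 0.0215″ → d = 1/p = 46.51 pc
Star B: M = m − 5 log₁₀ d + 5 = 5.64 − 5·1.6676 + 5 = 2.302
ΔM = M_A − M_B = 6.313 − (2.302) = 4.011; smaller M is more luminous → Star B.
L ratio = 10^(0.4 |ΔM|) = 10^1.604 = 40.21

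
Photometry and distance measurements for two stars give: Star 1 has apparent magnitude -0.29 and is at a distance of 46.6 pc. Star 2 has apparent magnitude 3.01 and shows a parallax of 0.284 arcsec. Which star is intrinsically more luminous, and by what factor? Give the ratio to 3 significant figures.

Star 1 is more luminous, by a factor of 3660.

Star 1: M = m − 5 log₁₀ d + 5 = -0.29 − 5·1.6684 + 5 = -3.632
Star 2: d = 1/p = 1/0.284″ = 3.521 pc
Star 2: M = m − 5 log₁₀ d + 5 = 3.01 − 5·0.5467 + 5 = 5.277
ΔM = M_1 − M_2 = -3.632 − (5.277) = -8.909; smaller M is more luminous → Star 1.
L ratio = 10^(0.4 |ΔM|) = 10^3.563 = 3659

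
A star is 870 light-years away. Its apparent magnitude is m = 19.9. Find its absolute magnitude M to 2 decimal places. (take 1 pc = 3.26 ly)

d = 870 ly / 3.26 = 266.9 pc
5 log₁₀(d/10 pc) = 5 log₁₀(266.9) − 5 = 7.132
M = m − 5 log₁₀(d/10) = 19.9 − 7.132 = 12.768

M ≈ 12.77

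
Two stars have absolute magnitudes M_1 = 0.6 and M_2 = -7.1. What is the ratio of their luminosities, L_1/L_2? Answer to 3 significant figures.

L_1/L_2 ≈ 8.32×10^-4

ΔM = M_1 − M_2 = 7.7
L_1/L_2 = 10^(−0.4 ΔM) = 10^-3.080 = 8.318×10^-4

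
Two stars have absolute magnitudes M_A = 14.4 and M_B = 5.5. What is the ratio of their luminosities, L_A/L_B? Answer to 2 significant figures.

L_A/L_B ≈ 2.8×10^-4

ΔM = M_A − M_B = 8.9
L_A/L_B = 10^(−0.4 ΔM) = 10^-3.560 = 2.754×10^-4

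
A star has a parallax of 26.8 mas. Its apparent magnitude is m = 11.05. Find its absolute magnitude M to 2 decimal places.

M ≈ 8.19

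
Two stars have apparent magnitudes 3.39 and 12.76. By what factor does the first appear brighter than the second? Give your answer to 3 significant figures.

5600

Magnitude difference = -9.37
Flux ratio = 10^(−0.4 Δm) = 10^(−0.4 × -9.37) = 10^3.748 = 5598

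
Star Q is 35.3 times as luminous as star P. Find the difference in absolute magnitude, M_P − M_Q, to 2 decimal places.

Pogson: ΔM = −2.5 log₁₀(ratio) = −2.5 log₁₀(35.3) = −2.5 × 1.5478 = -3.869
Star Q is brighter so has the smaller magnitude: M_P − M_Q is positive.

M_P − M_Q ≈ 3.87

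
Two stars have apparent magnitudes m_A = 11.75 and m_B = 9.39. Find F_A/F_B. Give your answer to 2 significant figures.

Magnitude difference = 2.36
Flux ratio = 10^(−0.4 Δm) = 10^(−0.4 × 2.36) = 10^-0.944 = 0.1138

F_A/F_B ≈ 0.11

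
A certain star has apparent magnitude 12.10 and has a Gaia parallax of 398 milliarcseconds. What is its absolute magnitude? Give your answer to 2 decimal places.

M ≈ 15.10

p = 398 mas = 0.398″ → d = 1/p = 2.513 pc
5 log₁₀(d/10 pc) = 5 log₁₀(2.513) − 5 = -2.999
M = m − 5 log₁₀(d/10) = 12.10 + 2.999 = 15.099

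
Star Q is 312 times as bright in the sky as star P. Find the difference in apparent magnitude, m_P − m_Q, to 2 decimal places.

m_P − m_Q ≈ 6.24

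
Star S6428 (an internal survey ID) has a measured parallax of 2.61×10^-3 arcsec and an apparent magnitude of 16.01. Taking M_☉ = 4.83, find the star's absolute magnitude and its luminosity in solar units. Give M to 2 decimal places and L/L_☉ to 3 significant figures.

d = 1/p = 1/2.61×10^-3″ = 383.1 pc
M = m − 5 log₁₀ d + 5 = 16.01 − 5·2.5834 + 5 = 8.093
M − M_☉ = 8.093 − 4.83 = 3.263
L/L_☉ = 10^(−0.4 × 3.263) = 0.04951

M ≈ 8.09; L/L_☉ ≈ 0.0495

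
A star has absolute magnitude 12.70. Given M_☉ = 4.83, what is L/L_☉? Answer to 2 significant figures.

L/L_☉ ≈ 7.1×10^-4

M − M_☉ = 12.70 − 4.83 = 7.870
L/L_☉ = 10^(−0.4 (M − M_☉)) = 10^-3.148 = 7.112×10^-4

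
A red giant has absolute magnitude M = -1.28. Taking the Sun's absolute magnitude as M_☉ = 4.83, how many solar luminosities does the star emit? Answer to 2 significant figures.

L/L_☉ ≈ 280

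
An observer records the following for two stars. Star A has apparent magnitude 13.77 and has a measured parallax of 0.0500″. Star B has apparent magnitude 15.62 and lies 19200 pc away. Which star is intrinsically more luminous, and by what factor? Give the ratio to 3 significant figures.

Star A: d = 1/p = 1/0.0500″ = 20.00 pc
Star A: M = m − 5 log₁₀ d + 5 = 13.77 − 5·1.3010 + 5 = 12.265
Star B: M = m − 5 log₁₀ d + 5 = 15.62 − 5·4.2833 + 5 = -0.797
ΔM = M_A − M_B = 12.265 − (-0.797) = 13.061; smaller M is more luminous → Star B.
L ratio = 10^(0.4 |ΔM|) = 10^5.225 = 167700

Star B is more luminous, by a factor of 168000.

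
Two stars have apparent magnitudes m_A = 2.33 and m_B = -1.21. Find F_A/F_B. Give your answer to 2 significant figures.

F_A/F_B ≈ 0.038

Δm = 2.33 − (-1.21) = 3.54
Flux ratio = 10^(−0.4 Δm) = 10^(−0.4 × 3.54) = 10^-1.416 = 0.03837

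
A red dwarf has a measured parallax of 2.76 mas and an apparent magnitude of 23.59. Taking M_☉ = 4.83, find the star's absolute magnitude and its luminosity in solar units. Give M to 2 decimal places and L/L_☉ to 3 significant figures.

M ≈ 15.79; L/L_☉ ≈ 4.11×10^-5

d = 1/p = 1000/2.76 mas = 362.3 pc
M = m − 5 log₁₀ d + 5 = 23.59 − 5·2.5591 + 5 = 15.795
M − M_☉ = 15.795 − 4.83 = 10.965
L/L_☉ = 10^(−0.4 × 10.965) = 4.113×10^-5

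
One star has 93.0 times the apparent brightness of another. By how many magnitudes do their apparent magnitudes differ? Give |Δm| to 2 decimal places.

|Δm| ≈ 4.92

Pogson: Δm = −2.5 log₁₀(ratio) = −2.5 log₁₀(93.0) = −2.5 × 1.9685 = -4.921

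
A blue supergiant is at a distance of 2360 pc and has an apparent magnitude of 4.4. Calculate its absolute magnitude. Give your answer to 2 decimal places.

M ≈ -7.46

5 log₁₀(d/10 pc) = 5 log₁₀(2360) − 5 = 11.865
M = m − 5 log₁₀(d/10) = 4.4 − 11.865 = -7.465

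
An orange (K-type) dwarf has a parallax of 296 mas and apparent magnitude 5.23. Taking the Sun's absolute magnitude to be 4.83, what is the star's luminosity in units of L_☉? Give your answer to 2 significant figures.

L/L_☉ ≈ 0.079

d = 1/p = 1000/296 mas = 3.378 pc
M = m − 5 log₁₀ d + 5 = 5.23 − 5·0.5287 + 5 = 7.586
M − M_☉ = 7.586 − 4.83 = 2.756
L/L_☉ = 10^(−0.4 × 2.756) = 0.07896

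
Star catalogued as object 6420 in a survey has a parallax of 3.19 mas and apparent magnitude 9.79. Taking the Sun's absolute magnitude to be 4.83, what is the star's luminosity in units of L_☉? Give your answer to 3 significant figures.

L/L_☉ ≈ 10.2

d = 1/p = 1000/3.19 mas = 313.5 pc
M = m − 5 log₁₀ d + 5 = 9.79 − 5·2.4962 + 5 = 2.309
M − M_☉ = 2.309 − 4.83 = -2.521
L/L_☉ = 10^(−0.4 × -2.521) = 10.20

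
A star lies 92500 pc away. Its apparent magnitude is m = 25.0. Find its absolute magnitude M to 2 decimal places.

M ≈ 5.17

5 log₁₀(d/10 pc) = 5 log₁₀(92500) − 5 = 19.831
M = m − 5 log₁₀(d/10) = 25.0 − 19.831 = 5.169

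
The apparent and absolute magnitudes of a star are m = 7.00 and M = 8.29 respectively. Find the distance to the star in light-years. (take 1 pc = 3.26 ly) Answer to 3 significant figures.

μ = m − M = -1.290
m − M = 5 log₁₀ d − 5
log₁₀ d = (m − M)/5 + 1 = 0.7420
d = 10^0.7420 = 5.521 pc
= 18.00 ly

d ≈ 18.0 ly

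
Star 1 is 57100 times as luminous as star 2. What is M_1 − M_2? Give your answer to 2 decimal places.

Pogson: ΔM = −2.5 log₁₀(ratio) = −2.5 log₁₀(57100) = −2.5 × 4.7566 = -11.892
Star 1 is brighter, so it has the smaller magnitude: the difference is negative.

M_1 − M_2 ≈ -11.89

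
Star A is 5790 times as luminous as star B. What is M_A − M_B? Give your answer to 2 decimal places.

M_A − M_B ≈ -9.41

Pogson: ΔM = −2.5 log₁₀(ratio) = −2.5 log₁₀(5790) = −2.5 × 3.7627 = -9.407
Star A is brighter, so it has the smaller magnitude: the difference is negative.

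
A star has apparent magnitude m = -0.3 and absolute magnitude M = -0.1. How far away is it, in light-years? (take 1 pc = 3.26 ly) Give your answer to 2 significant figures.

d ≈ 30 ly

Distance modulus: m − M = -0.3 − (-0.1) = -0.200
m − M = 5 log₁₀ d − 5
log₁₀ d = (m − M)/5 + 1 = 0.9600
d = 10^0.9600 = 9.120 pc
= 29.73 ly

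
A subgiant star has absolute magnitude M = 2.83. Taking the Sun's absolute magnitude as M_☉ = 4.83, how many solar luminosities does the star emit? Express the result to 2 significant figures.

L/L_☉ ≈ 6.3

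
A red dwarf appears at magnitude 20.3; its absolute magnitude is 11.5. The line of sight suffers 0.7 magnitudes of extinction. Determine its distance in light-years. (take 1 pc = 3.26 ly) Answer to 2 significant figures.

m − M = 5 log₁₀(d/10 pc) + A  ⇒  20.3 − (11.5) − 0.7 = 5 log₁₀(d/10)
8.100 = 5 log₁₀(d/10)
log₁₀ d = (m − M − A)/5 + 1 = 2.6200
d = 10^2.6200 = 416.9 pc
= 1359 ly

d ≈ 1400 ly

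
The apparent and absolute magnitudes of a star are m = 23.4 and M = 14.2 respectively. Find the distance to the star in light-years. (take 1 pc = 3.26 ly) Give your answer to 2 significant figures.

d ≈ 2300 ly

μ = m − M = 9.200
m − M = 5 log₁₀ d − 5
log₁₀ d = (m − M)/5 + 1 = 2.8400
d = 10^2.8400 = 691.8 pc
= 2255 ly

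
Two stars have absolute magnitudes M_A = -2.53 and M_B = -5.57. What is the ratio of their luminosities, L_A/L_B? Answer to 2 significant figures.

L_A/L_B ≈ 0.061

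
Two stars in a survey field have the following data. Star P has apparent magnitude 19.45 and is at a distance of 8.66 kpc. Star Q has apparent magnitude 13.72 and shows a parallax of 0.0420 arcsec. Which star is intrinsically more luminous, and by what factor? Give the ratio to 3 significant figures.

Star P is more luminous, by a factor of 675.

Star P: d = 8.66 kpc = 8660 pc
Star P: M = m − 5 log₁₀ d + 5 = 19.45 − 5·3.9375 + 5 = 4.762
Star Q: d = 1/p = 1/0.0420″ = 23.81 pc
Star Q: M = m − 5 log₁₀ d + 5 = 13.72 − 5·1.3768 + 5 = 11.836
ΔM = M_P − M_Q = 4.762 − (11.836) = -7.074; smaller M is more luminous → Star P.
L ratio = 10^(0.4 |ΔM|) = 10^2.830 = 675.4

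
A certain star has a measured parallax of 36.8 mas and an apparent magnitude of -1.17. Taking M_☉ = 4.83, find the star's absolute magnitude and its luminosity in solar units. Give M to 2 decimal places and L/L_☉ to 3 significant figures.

M ≈ -3.34; L/L_☉ ≈ 1850

d = 1/p = 1000/36.8 mas = 27.17 pc
M = m − 5 log₁₀ d + 5 = -1.17 − 5·1.4342 + 5 = -3.341
M − M_☉ = -3.341 − 4.83 = -8.171
L/L_☉ = 10^(−0.4 × -8.171) = 1855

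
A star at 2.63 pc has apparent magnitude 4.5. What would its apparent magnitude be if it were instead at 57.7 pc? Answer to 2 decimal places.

Flux ∝ 1/d², so Δm = 5 log₁₀(d₂/d₁) = 5 log₁₀(57.7/2.63) = 6.706
m₂ = m₁ + Δm = 4.5 + (6.706) = 11.206

m ≈ 11.21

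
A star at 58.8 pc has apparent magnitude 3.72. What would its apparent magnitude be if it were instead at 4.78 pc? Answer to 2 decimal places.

m ≈ -1.73

Flux ∝ 1/d², so Δm = 5 log₁₀(d₂/d₁) = 5 log₁₀(4.78/58.8) = -5.450
m₂ = m₁ + Δm = 3.72 + (-5.450) = -1.730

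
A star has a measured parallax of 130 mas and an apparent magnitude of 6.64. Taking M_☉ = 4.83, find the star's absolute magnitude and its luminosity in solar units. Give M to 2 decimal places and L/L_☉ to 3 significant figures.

M ≈ 7.21; L/L_☉ ≈ 0.112

d = 1/p = 1000/130 mas = 7.692 pc
M = m − 5 log₁₀ d + 5 = 6.64 − 5·0.8861 + 5 = 7.210
M − M_☉ = 7.210 − 4.83 = 2.380
L/L_☉ = 10^(−0.4 × 2.380) = 0.1117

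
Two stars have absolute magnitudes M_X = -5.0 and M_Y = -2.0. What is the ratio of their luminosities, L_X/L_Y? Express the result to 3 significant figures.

L_X/L_Y ≈ 15.8

ΔM = M_X − M_Y = -3.0
L_X/L_Y = 10^(−0.4 ΔM) = 10^1.200 = 15.85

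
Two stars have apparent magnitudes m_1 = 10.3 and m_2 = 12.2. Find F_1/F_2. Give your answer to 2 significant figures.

Δm = 10.3 − (12.2) = -1.9
Flux ratio = 10^(−0.4 Δm) = 10^(−0.4 × -1.9) = 10^0.760 = 5.754

F_1/F_2 ≈ 5.8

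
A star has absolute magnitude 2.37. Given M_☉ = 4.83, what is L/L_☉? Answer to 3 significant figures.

L/L_☉ ≈ 9.64

M − M_☉ = 2.37 − 4.83 = -2.460
L/L_☉ = 10^(−0.4 (M − M_☉)) = 10^0.984 = 9.638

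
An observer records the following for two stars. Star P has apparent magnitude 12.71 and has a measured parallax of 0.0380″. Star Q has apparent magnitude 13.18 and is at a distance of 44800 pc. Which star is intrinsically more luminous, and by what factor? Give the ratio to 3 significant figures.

Star Q is more luminous, by a factor of 1.88×10^6.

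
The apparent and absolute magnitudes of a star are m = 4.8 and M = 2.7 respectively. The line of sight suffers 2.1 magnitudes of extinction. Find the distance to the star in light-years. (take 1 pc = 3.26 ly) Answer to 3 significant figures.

m − M = 5 log₁₀(d/10 pc) + A  ⇒  4.8 − (2.7) − 2.1 = 5 log₁₀(d/10)
-0.000 = 5 log₁₀(d/10)
log₁₀ d = (m − M − A)/5 + 1 = 1.0000
d = 10^1.0000 = 10.00 pc
= 32.60 ly

d ≈ 32.6 ly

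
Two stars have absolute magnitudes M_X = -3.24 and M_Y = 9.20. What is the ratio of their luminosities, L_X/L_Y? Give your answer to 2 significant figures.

ΔM = M_X − M_Y = -12.44
L_X/L_Y = 10^(−0.4 ΔM) = 10^4.976 = 94620

L_X/L_Y ≈ 95000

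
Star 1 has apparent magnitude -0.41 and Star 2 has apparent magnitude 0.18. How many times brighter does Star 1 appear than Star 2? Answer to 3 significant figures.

1.72

Magnitude difference = -0.59
Flux ratio = 10^(−0.4 Δm) = 10^(−0.4 × -0.59) = 10^0.236 = 1.722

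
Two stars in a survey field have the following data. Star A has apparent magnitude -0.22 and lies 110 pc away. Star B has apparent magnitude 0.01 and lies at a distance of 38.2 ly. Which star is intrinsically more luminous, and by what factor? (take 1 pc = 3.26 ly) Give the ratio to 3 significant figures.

Star A is more luminous, by a factor of 109.

Star A: M = m − 5 log₁₀ d + 5 = -0.22 − 5·2.0414 + 5 = -5.427
Star B: d = 38.2 ly / 3.26 = 11.72 pc
Star B: M = m − 5 log₁₀ d + 5 = 0.01 − 5·1.0688 + 5 = -0.334
ΔM = M_A − M_B = -5.427 − (-0.334) = -5.093; smaller M is more luminous → Star A.
L ratio = 10^(0.4 |ΔM|) = 10^2.037 = 108.9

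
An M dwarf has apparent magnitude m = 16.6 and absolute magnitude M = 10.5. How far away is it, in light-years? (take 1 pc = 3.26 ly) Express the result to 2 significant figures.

d ≈ 540 ly

Distance modulus: m − M = 16.6 − (10.5) = 6.100
m − M = 5 log₁₀ d − 5
log₁₀ d = (m − M)/5 + 1 = 2.2200
d = 10^2.2200 = 166.0 pc
= 541.0 ly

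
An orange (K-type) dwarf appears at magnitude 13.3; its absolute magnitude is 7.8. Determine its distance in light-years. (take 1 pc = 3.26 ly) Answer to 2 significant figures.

d ≈ 410 ly

Distance modulus: m − M = 13.3 − (7.8) = 5.500
m − M = 5 log₁₀ d − 5
log₁₀ d = (m − M)/5 + 1 = 2.1000
d = 10^2.1000 = 125.9 pc
= 410.4 ly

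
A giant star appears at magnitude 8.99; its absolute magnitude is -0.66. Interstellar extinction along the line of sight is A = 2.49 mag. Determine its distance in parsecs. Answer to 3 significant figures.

d ≈ 270 pc

m − M = 5 log₁₀(d/10 pc) + A  ⇒  8.99 − (-0.66) − 2.49 = 5 log₁₀(d/10)
7.160 = 5 log₁₀(d/10)
log₁₀ d = (m − M − A)/5 + 1 = 2.4320
d = 10^2.4320 = 270.4 pc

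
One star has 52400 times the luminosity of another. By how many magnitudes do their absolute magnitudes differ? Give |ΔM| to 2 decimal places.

Pogson: ΔM = −2.5 log₁₀(ratio) = −2.5 log₁₀(52400) = −2.5 × 4.7193 = -11.798

|ΔM| ≈ 11.80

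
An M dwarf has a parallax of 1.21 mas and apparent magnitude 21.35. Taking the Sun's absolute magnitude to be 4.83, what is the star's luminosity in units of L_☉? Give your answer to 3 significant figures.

L/L_☉ ≈ 1.68×10^-3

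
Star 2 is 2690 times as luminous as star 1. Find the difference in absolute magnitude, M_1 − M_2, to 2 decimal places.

Pogson: ΔM = −2.5 log₁₀(ratio) = −2.5 log₁₀(2690) = −2.5 × 3.4298 = -8.574
Star 2 is brighter so has the smaller magnitude: M_1 − M_2 is positive.

M_1 − M_2 ≈ 8.57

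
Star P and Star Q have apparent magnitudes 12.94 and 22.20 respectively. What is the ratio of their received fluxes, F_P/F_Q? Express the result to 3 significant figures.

F_P/F_Q ≈ 5060

Magnitude difference = -9.26
Flux ratio = 10^(−0.4 Δm) = 10^(−0.4 × -9.26) = 10^3.704 = 5058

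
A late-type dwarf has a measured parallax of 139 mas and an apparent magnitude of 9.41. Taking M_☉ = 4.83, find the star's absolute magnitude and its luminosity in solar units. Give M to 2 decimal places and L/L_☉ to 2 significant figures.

d = 1/p = 1000/139 mas = 7.194 pc
M = m − 5 log₁₀ d + 5 = 9.41 − 5·0.8570 + 5 = 10.125
M − M_☉ = 10.125 − 4.83 = 5.295
L/L_☉ = 10^(−0.4 × 5.295) = 7.620×10^-3

M ≈ 10.13; L/L_☉ ≈ 7.6×10^-3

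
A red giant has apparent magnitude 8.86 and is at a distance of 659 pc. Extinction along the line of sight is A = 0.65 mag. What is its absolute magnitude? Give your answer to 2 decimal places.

5 log₁₀(d/10 pc) = 5 log₁₀(659.0) − 5 = 9.094
M = m − 5 log₁₀(d/10) − A = 8.86 − 9.094 − 0.65 = -0.884

M ≈ -0.88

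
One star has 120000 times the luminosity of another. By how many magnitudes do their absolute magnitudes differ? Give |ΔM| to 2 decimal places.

|ΔM| ≈ 12.70

Pogson: ΔM = −2.5 log₁₀(ratio) = −2.5 log₁₀(120000) = −2.5 × 5.0792 = -12.698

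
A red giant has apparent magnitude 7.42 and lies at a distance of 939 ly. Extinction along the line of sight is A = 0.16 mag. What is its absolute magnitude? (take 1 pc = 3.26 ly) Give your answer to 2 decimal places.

M ≈ -0.04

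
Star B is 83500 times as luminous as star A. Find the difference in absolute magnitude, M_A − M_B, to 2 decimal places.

M_A − M_B ≈ 12.30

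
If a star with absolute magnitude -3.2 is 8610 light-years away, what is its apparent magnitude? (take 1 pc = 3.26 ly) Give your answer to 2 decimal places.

d = 8610 ly / 3.26 = 2641 pc
m = M + 5 log₁₀ d − 5 = -3.2 + 5·3.4218 − 5 = 8.909

m ≈ 8.91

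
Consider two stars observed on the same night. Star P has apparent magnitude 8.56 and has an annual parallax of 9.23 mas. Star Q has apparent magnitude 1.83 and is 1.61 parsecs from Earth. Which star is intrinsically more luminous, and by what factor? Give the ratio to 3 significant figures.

Star P is more luminous, by a factor of 9.20.

Star P: p = 9.23 mas = 9.23×10^-3″ → d = 1/p = 108.3 pc
Star P: M = m − 5 log₁₀ d + 5 = 8.56 − 5·2.0348 + 5 = 3.386
Star Q: M = m − 5 log₁₀ d + 5 = 1.83 − 5·0.2068 + 5 = 5.796
ΔM = M_P − M_Q = 3.386 − (5.796) = -2.410; smaller M is more luminous → Star P.
L ratio = 10^(0.4 |ΔM|) = 10^0.964 = 9.203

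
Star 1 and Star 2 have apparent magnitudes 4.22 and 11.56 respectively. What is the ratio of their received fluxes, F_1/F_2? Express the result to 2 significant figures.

Magnitude difference = -7.34
Flux ratio = 10^(−0.4 Δm) = 10^(−0.4 × -7.34) = 10^2.936 = 863.0

F_1/F_2 ≈ 860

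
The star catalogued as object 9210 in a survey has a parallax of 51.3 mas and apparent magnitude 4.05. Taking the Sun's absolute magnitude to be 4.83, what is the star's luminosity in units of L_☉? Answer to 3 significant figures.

L/L_☉ ≈ 7.79

d = 1/p = 1000/51.3 mas = 19.49 pc
M = m − 5 log₁₀ d + 5 = 4.05 − 5·1.2899 + 5 = 2.601
M − M_☉ = 2.601 − 4.83 = -2.229
L/L_☉ = 10^(−0.4 × -2.229) = 7.794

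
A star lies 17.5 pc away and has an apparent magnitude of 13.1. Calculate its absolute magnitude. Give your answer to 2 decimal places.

M ≈ 11.88

5 log₁₀(d/10 pc) = 5 log₁₀(17.50) − 5 = 1.215
M = m − 5 log₁₀(d/10) = 13.1 − 1.215 = 11.885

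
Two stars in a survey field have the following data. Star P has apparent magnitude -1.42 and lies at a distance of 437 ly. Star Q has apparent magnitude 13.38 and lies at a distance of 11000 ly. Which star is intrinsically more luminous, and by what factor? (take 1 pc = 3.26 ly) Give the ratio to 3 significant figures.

Star P is more luminous, by a factor of 1310.

Star P: d = 437 ly / 3.26 = 134.0 pc
Star P: M = m − 5 log₁₀ d + 5 = -1.42 − 5·2.1273 + 5 = -7.056
Star Q: d = 11000 ly / 3.26 = 3374 pc
Star Q: M = m − 5 log₁₀ d + 5 = 13.38 − 5·3.5282 + 5 = 0.739
ΔM = M_P − M_Q = -7.056 − (0.739) = -7.795; smaller M is more luminous → Star P.
L ratio = 10^(0.4 |ΔM|) = 10^3.118 = 1313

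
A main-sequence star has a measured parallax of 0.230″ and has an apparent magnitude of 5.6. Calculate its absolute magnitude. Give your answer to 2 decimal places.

d = 1/p = 1/0.230″ = 4.348 pc
5 log₁₀(d/10 pc) = 5 log₁₀(4.348) − 5 = -1.809
M = m − 5 log₁₀(d/10) = 5.6 + 1.809 = 7.409

M ≈ 7.41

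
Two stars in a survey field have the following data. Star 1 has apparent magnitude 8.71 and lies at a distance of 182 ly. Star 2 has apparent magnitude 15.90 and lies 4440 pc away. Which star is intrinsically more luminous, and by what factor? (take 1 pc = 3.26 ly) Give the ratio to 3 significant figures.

Star 2 is more luminous, by a factor of 8.42.

Star 1: d = 182 ly / 3.26 = 55.83 pc
Star 1: M = m − 5 log₁₀ d + 5 = 8.71 − 5·1.7469 + 5 = 4.976
Star 2: M = m − 5 log₁₀ d + 5 = 15.90 − 5·3.6474 + 5 = 2.663
ΔM = M_1 − M_2 = 4.976 − (2.663) = 2.313; smaller M is more luminous → Star 2.
L ratio = 10^(0.4 |ΔM|) = 10^0.925 = 8.415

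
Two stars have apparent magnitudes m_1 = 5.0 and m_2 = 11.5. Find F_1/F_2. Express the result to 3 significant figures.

F_1/F_2 ≈ 398

Magnitude difference = -6.5
Flux ratio = 10^(−0.4 Δm) = 10^(−0.4 × -6.5) = 10^2.600 = 398.1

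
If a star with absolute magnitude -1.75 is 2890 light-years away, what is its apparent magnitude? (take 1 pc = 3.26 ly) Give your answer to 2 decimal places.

d = 2890 ly / 3.26 = 886.5 pc
m = M + 5 log₁₀ d − 5 = -1.75 + 5·2.9477 − 5 = 7.988

m ≈ 7.99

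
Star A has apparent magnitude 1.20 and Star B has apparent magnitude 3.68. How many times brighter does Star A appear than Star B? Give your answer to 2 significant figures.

9.8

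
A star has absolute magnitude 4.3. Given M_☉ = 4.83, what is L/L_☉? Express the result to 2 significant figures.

L/L_☉ ≈ 1.6

M − M_☉ = 4.3 − 4.83 = -0.530
L/L_☉ = 10^(−0.4 (M − M_☉)) = 10^0.212 = 1.629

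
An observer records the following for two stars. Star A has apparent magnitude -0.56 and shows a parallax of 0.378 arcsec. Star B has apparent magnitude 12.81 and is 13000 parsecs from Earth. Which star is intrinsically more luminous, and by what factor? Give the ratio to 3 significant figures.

Star B is more luminous, by a factor of 108.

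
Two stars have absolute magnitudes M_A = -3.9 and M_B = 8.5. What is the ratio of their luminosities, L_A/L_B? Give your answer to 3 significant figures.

L_A/L_B ≈ 91200

ΔM = M_A − M_B = -12.4
L_A/L_B = 10^(−0.4 ΔM) = 10^4.960 = 91200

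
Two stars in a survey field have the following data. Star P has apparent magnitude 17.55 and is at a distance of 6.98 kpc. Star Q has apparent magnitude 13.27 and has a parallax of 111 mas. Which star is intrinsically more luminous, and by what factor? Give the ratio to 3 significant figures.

Star P is more luminous, by a factor of 11700.

Star P: d = 6.98 kpc = 6980 pc
Star P: M = m − 5 log₁₀ d + 5 = 17.55 − 5·3.8439 + 5 = 3.331
Star Q: p = 111 mas = 0.111″ → d = 1/p = 9.009 pc
Star Q: M = m − 5 log₁₀ d + 5 = 13.27 − 5·0.9547 + 5 = 13.497
ΔM = M_P − M_Q = 3.331 − (13.497) = -10.166; smaller M is more luminous → Star P.
L ratio = 10^(0.4 |ΔM|) = 10^4.066 = 11650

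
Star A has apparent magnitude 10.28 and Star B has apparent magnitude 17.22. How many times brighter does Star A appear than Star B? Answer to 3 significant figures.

597

Magnitude difference = -6.94
Flux ratio = 10^(−0.4 Δm) = 10^(−0.4 × -6.94) = 10^2.776 = 597.0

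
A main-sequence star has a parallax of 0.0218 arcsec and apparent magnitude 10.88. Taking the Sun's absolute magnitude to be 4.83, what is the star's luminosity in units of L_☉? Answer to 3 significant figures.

d = 1/p = 1/0.0218″ = 45.87 pc
M = m − 5 log₁₀ d + 5 = 10.88 − 5·1.6615 + 5 = 7.572
M − M_☉ = 7.572 − 4.83 = 2.742
L/L_☉ = 10^(−0.4 × 2.742) = 0.08000

L/L_☉ ≈ 0.0800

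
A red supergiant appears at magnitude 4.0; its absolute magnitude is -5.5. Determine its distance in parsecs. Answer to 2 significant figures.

μ = m − M = 9.500
m − M = 5 log₁₀ d − 5
log₁₀ d = (m − M)/5 + 1 = 2.9000
d = 10^2.9000 = 794.3 pc

d ≈ 790 pc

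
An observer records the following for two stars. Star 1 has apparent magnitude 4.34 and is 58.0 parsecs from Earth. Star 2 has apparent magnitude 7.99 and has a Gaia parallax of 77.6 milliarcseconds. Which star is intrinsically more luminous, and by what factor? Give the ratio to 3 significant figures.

Star 1: M = m − 5 log₁₀ d + 5 = 4.34 − 5·1.7634 + 5 = 0.523
Star 2: p = 77.6 mas = 0.0776″ → d = 1/p = 12.89 pc
Star 2: M = m − 5 log₁₀ d + 5 = 7.99 − 5·1.1101 + 5 = 7.439
ΔM = M_1 − M_2 = 0.523 − (7.439) = -6.916; smaller M is more luminous → Star 1.
L ratio = 10^(0.4 |ΔM|) = 10^2.767 = 584.2

Star 1 is more luminous, by a factor of 584.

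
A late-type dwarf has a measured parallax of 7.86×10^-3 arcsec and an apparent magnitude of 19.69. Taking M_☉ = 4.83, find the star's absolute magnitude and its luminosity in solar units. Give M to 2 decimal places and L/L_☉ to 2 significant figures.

M ≈ 14.17; L/L_☉ ≈ 1.8×10^-4

d = 1/p = 1/7.86×10^-3″ = 127.2 pc
M = m − 5 log₁₀ d + 5 = 19.69 − 5·2.1046 + 5 = 14.167
M − M_☉ = 14.167 − 4.83 = 9.337
L/L_☉ = 10^(−0.4 × 9.337) = 1.841×10^-4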